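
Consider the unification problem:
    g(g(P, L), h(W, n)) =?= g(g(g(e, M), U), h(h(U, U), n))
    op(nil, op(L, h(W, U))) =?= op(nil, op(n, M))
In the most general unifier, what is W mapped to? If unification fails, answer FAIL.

h(n, n)

Decompose g/2: g(P, L) =?= g(g(e, M), U),  h(W, n) =?= h(h(U, U), n).
Decompose g/2: P =?= g(e, M),  L =?= U.
Bind P := g(e, M); no other remaining equation mentions P.
Bind L := U; substituting into the one remaining equation that mentions L gives: op(nil, op(U, h(W, U))) =?= op(nil, op(n, M)).
Decompose h/2: W =?= h(U, U),  n =?= n.
Bind W := h(U, U); substituting into the one remaining equation that mentions W gives: op(nil, op(U, h(h(U, U), U))) =?= op(nil, op(n, M)).
Delete trivial equation n =?= n.
Decompose op/2: nil =?= nil,  op(U, h(h(U, U), U)) =?= op(n, M).
Delete trivial equation nil =?= nil.
Decompose op/2: U =?= n,  h(h(U, U), U) =?= M.
Bind U := n; substituting into the remaining equation gives: h(h(n, n), n) =?= M. Substituting into the earlier bindings gives L := n, W := h(n, n).
Bind M := h(h(n, n), n). Substituting into the earlier binding gives P := g(e, h(h(n, n), n)).
MGU = { P -> g(e, h(h(n, n), n)), L -> n, W -> h(n, n), U -> n, M -> h(h(n, n), n) }, so W -> h(n, n).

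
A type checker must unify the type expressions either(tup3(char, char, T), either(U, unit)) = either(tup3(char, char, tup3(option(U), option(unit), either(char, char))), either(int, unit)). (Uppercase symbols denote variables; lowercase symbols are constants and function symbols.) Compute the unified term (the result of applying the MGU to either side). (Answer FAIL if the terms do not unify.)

either(tup3(char, char, tup3(option(int), option(unit), either(char, char))), either(int, unit))

Decompose either/2: tup3(char, char, T) = tup3(char, char, tup3(option(U), option(unit), either(char, char))),  either(U, unit) = either(int, unit).
Decompose tup3/3: char = char,  char = char,  T = tup3(option(U), option(unit), either(char, char)).
Delete trivial equation char = char.
Delete trivial equation char = char.
Bind T := tup3(option(U), option(unit), either(char, char)); no other remaining equation mentions T.
Decompose either/2: U = int,  unit = unit.
Bind U := int; no other remaining equation mentions U. Substituting into the earlier binding gives T := tup3(option(int), option(unit), either(char, char)).
Delete trivial equation unit = unit.
Applying the MGU to either side gives either(tup3(char, char, tup3(option(int), option(unit), either(char, char))), either(int, unit)).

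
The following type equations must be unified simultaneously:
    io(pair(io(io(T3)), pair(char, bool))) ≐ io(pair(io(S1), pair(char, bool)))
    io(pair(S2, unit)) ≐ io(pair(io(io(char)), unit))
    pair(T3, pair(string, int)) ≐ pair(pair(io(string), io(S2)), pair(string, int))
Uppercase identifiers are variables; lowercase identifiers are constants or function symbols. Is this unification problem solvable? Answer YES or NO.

YES

Decompose io/1: pair(io(io(T3)), pair(char, bool)) ≐ pair(io(S1), pair(char, bool)).
Decompose pair/2: io(io(T3)) ≐ io(S1),  pair(char, bool) ≐ pair(char, bool).
Decompose io/1: io(T3) ≐ S1.
Bind S1 := io(T3); no other remaining equation mentions S1.
Delete trivial equation pair(char, bool) ≐ pair(char, bool).
Decompose io/1: pair(S2, unit) ≐ pair(io(io(char)), unit).
Decompose pair/2: S2 ≐ io(io(char)),  unit ≐ unit.
Bind S2 := io(io(char)); substituting into the one remaining equation that mentions S2 gives: pair(T3, pair(string, int)) ≐ pair(pair(io(string), io(io(io(char)))), pair(string, int)).
Delete trivial equation unit ≐ unit.
Decompose pair/2: T3 ≐ pair(io(string), io(io(io(char)))),  pair(string, int) ≐ pair(string, int).
Bind T3 := pair(io(string), io(io(io(char)))); no other remaining equation mentions T3. Substituting into the earlier binding gives S1 := io(pair(io(string), io(io(io(char))))).
Delete trivial equation pair(string, int) ≐ pair(string, int).
No equations remain and no clash or occurs-check failure arose, so a unifier exists.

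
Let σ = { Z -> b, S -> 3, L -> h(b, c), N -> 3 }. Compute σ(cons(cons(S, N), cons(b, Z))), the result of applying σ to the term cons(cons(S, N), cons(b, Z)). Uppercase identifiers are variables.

Replace each occurrence of Z with b.
Replace each occurrence of S with 3.
Replace each occurrence of N with 3.
Result: cons(cons(3, 3), cons(b, b)).

cons(cons(3, 3), cons(b, b))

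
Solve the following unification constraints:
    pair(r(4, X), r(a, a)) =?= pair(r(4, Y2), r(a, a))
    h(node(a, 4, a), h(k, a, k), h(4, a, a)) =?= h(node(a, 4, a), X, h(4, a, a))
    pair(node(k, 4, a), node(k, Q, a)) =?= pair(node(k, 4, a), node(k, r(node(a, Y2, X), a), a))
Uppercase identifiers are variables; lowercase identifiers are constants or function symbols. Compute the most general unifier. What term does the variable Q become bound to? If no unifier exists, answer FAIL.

Decompose pair/2: r(4, X) =?= r(4, Y2),  r(a, a) =?= r(a, a).
Decompose r/2: 4 =?= 4,  X =?= Y2.
Delete trivial equation 4 =?= 4.
Bind X := Y2; substituting into the 2 remaining equations that mention X gives: h(node(a, 4, a), h(k, a, k), h(4, a, a)) =?= h(node(a, 4, a), Y2, h(4, a, a)),  pair(node(k, 4, a), node(k, Q, a)) =?= pair(node(k, 4, a), node(k, r(node(a, Y2, Y2), a), a)).
Delete trivial equation r(a, a) =?= r(a, a).
Decompose h/3: node(a, 4, a) =?= node(a, 4, a),  h(k, a, k) =?= Y2,  h(4, a, a) =?= h(4, a, a).
Delete trivial equation node(a, 4, a) =?= node(a, 4, a).
Bind Y2 := h(k, a, k); substituting into the one remaining equation that mentions Y2 gives: pair(node(k, 4, a), node(k, Q, a)) =?= pair(node(k, 4, a), node(k, r(node(a, h(k, a, k), h(k, a, k)), a), a)). Substituting into the earlier binding gives X := h(k, a, k).
Delete trivial equation h(4, a, a) =?= h(4, a, a).
Decompose pair/2: node(k, 4, a) =?= node(k, 4, a),  node(k, Q, a) =?= node(k, r(node(a, h(k, a, k), h(k, a, k)), a), a).
Delete trivial equation node(k, 4, a) =?= node(k, 4, a).
Decompose node/3: k =?= k,  Q =?= r(node(a, h(k, a, k), h(k, a, k)), a),  a =?= a.
Delete trivial equation k =?= k.
Bind Q := r(node(a, h(k, a, k), h(k, a, k)), a); no other remaining equation mentions Q.
Delete trivial equation a =?= a.
MGU = { X -> h(k, a, k), Y2 -> h(k, a, k), Q -> r(node(a, h(k, a, k), h(k, a, k)), a) }, so Q -> r(node(a, h(k, a, k), h(k, a, k)), a).

r(node(a, h(k, a, k), h(k, a, k)), a)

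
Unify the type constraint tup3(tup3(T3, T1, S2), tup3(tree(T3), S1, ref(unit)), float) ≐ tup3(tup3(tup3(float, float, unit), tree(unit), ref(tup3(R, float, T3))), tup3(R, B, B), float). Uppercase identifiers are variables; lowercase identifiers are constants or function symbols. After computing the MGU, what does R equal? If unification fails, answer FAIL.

Decompose tup3/3: tup3(T3, T1, S2) ≐ tup3(tup3(float, float, unit), tree(unit), ref(tup3(R, float, T3))),  tup3(tree(T3), S1, ref(unit)) ≐ tup3(R, B, B),  float ≐ float.
Decompose tup3/3: T3 ≐ tup3(float, float, unit),  T1 ≐ tree(unit),  S2 ≐ ref(tup3(R, float, T3)).
Bind T3 := tup3(float, float, unit); substituting into the 2 remaining equations that mention T3 gives: S2 ≐ ref(tup3(R, float, tup3(float, float, unit))),  tup3(tree(tup3(float, float, unit)), S1, ref(unit)) ≐ tup3(R, B, B).
Bind T1 := tree(unit); no other remaining equation mentions T1.
Bind S2 := ref(tup3(R, float, tup3(float, float, unit))); no other remaining equation mentions S2.
Decompose tup3/3: tree(tup3(float, float, unit)) ≐ R,  S1 ≐ B,  ref(unit) ≐ B.
Bind R := tree(tup3(float, float, unit)); no other remaining equation mentions R. Substituting into the earlier binding gives S2 := ref(tup3(tree(tup3(float, float, unit)), float, tup3(float, float, unit))).
Bind S1 := B; no other remaining equation mentions S1.
Bind B := ref(unit); no other remaining equation mentions B. Substituting into the earlier binding gives S1 := ref(unit).
Delete trivial equation float ≐ float.
MGU = { T3 ↦ tup3(float, float, unit), T1 ↦ tree(unit), S2 ↦ ref(tup3(tree(tup3(float, float, unit)), float, tup3(float, float, unit))), R ↦ tree(tup3(float, float, unit)), S1 ↦ ref(unit), B ↦ ref(unit) }, so R ↦ tree(tup3(float, float, unit)).

tree(tup3(float, float, unit))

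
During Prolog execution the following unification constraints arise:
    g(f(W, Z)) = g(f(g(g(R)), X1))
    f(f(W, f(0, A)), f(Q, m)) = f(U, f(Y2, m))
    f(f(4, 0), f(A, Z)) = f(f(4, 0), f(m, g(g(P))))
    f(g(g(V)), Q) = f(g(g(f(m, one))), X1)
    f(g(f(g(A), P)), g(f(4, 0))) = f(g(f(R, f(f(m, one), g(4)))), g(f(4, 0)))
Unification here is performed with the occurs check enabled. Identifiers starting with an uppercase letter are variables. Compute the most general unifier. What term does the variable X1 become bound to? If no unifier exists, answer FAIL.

g(g(f(f(m, one), g(4))))

Decompose g/1: f(W, Z) = f(g(g(R)), X1).
Decompose f/2: W = g(g(R)),  Z = X1.
Bind W := g(g(R)); substituting into the one remaining equation that mentions W gives: f(f(g(g(R)), f(0, A)), f(Q, m)) = f(U, f(Y2, m)).
Bind Z := X1; substituting into the one remaining equation that mentions Z gives: f(f(4, 0), f(A, X1)) = f(f(4, 0), f(m, g(g(P)))).
Decompose f/2: f(g(g(R)), f(0, A)) = U,  f(Q, m) = f(Y2, m).
Bind U := f(g(g(R)), f(0, A)); no other remaining equation mentions U.
Decompose f/2: Q = Y2,  m = m.
Bind Q := Y2; substituting into the one remaining equation that mentions Q gives: f(g(g(V)), Y2) = f(g(g(f(m, one))), X1).
Delete trivial equation m = m.
Decompose f/2: f(4, 0) = f(4, 0),  f(A, X1) = f(m, g(g(P))).
Delete trivial equation f(4, 0) = f(4, 0).
Decompose f/2: A = m,  X1 = g(g(P)).
Bind A := m; substituting into the one remaining equation that mentions A gives: f(g(f(g(m), P)), g(f(4, 0))) = f(g(f(R, f(f(m, one), g(4)))), g(f(4, 0))). Substituting into the earlier binding gives U := f(g(g(R)), f(0, m)).
Bind X1 := g(g(P)); substituting into the one remaining equation that mentions X1 gives: f(g(g(V)), Y2) = f(g(g(f(m, one))), g(g(P))). Substituting into the earlier binding gives Z := g(g(P)).
Decompose f/2: g(g(V)) = g(g(f(m, one))),  Y2 = g(g(P)).
Decompose g/1: g(V) = g(f(m, one)).
Decompose g/1: V = f(m, one).
Bind V := f(m, one); no other remaining equation mentions V.
Bind Y2 := g(g(P)); no other remaining equation mentions Y2. Substituting into the earlier binding gives Q := g(g(P)).
Decompose f/2: g(f(g(m), P)) = g(f(R, f(f(m, one), g(4)))),  g(f(4, 0)) = g(f(4, 0)).
Decompose g/1: f(g(m), P) = f(R, f(f(m, one), g(4))).
Decompose f/2: g(m) = R,  P = f(f(m, one), g(4)).
Bind R := g(m); no other remaining equation mentions R. Substituting into the earlier bindings gives W := g(g(g(m))), U := f(g(g(g(m))), f(0, m)).
Bind P := f(f(m, one), g(4)); no other remaining equation mentions P. Substituting into the earlier bindings gives Z := g(g(f(f(m, one), g(4)))), Q := g(g(f(f(m, one), g(4)))), X1 := g(g(f(f(m, one), g(4)))), Y2 := g(g(f(f(m, one), g(4)))).
Delete trivial equation g(f(4, 0)) = g(f(4, 0)).
MGU = { W ↦ g(g(g(m))), Z ↦ g(g(f(f(m, one), g(4)))), U ↦ f(g(g(g(m))), f(0, m)), Q ↦ g(g(f(f(m, one), g(4)))), A ↦ m, X1 ↦ g(g(f(f(m, one), g(4)))), V ↦ f(m, one), Y2 ↦ g(g(f(f(m, one), g(4)))), R ↦ g(m), P ↦ f(f(m, one), g(4)) }, so X1 ↦ g(g(f(f(m, one), g(4)))).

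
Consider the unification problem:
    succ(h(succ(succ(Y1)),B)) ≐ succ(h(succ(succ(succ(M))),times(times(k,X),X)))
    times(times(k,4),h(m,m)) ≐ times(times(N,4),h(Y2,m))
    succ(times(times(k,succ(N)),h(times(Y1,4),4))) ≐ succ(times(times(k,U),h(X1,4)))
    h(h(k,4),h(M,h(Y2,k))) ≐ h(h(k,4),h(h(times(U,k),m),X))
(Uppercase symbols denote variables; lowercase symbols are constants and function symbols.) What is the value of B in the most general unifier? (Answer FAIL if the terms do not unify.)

times(times(k,h(m,k)),h(m,k))

Decompose succ/1: h(succ(succ(Y1)),B) ≐ h(succ(succ(succ(M))),times(times(k,X),X)).
Decompose h/2: succ(succ(Y1)) ≐ succ(succ(succ(M))),  B ≐ times(times(k,X),X).
Decompose succ/1: succ(Y1) ≐ succ(succ(M)).
Decompose succ/1: Y1 ≐ succ(M).
Bind Y1 := succ(M); substituting into the one remaining equation that mentions Y1 gives: succ(times(times(k,succ(N)),h(times(succ(M),4),4))) ≐ succ(times(times(k,U),h(X1,4))).
Bind B := times(times(k,X),X); no other remaining equation mentions B.
Decompose times/2: times(k,4) ≐ times(N,4),  h(m,m) ≐ h(Y2,m).
Decompose times/2: k ≐ N,  4 ≐ 4.
Bind N := k; substituting into the one remaining equation that mentions N gives: succ(times(times(k,succ(k)),h(times(succ(M),4),4))) ≐ succ(times(times(k,U),h(X1,4))).
Delete trivial equation 4 ≐ 4.
Decompose h/2: m ≐ Y2,  m ≐ m.
Bind Y2 := m; substituting into the one remaining equation that mentions Y2 gives: h(h(k,4),h(M,h(m,k))) ≐ h(h(k,4),h(h(times(U,k),m),X)).
Delete trivial equation m ≐ m.
Decompose succ/1: times(times(k,succ(k)),h(times(succ(M),4),4)) ≐ times(times(k,U),h(X1,4)).
Decompose times/2: times(k,succ(k)) ≐ times(k,U),  h(times(succ(M),4),4) ≐ h(X1,4).
Decompose times/2: k ≐ k,  succ(k) ≐ U.
Delete trivial equation k ≐ k.
Bind U := succ(k); substituting into the one remaining equation that mentions U gives: h(h(k,4),h(M,h(m,k))) ≐ h(h(k,4),h(h(times(succ(k),k),m),X)).
Decompose h/2: times(succ(M),4) ≐ X1,  4 ≐ 4.
Bind X1 := times(succ(M),4); no other remaining equation mentions X1.
Delete trivial equation 4 ≐ 4.
Decompose h/2: h(k,4) ≐ h(k,4),  h(M,h(m,k)) ≐ h(h(times(succ(k),k),m),X).
Delete trivial equation h(k,4) ≐ h(k,4).
Decompose h/2: M ≐ h(times(succ(k),k),m),  h(m,k) ≐ X.
Bind M := h(times(succ(k),k),m); no other remaining equation mentions M. Substituting into the earlier bindings gives Y1 := succ(h(times(succ(k),k),m)), X1 := times(succ(h(times(succ(k),k),m)),4).
Bind X := h(m,k). Substituting into the earlier binding gives B := times(times(k,h(m,k)),h(m,k)).
MGU = { Y1 -> succ(h(times(succ(k),k),m)), B -> times(times(k,h(m,k)),h(m,k)), N -> k, Y2 -> m, U -> succ(k), X1 -> times(succ(h(times(succ(k),k),m)),4), M -> h(times(succ(k),k),m), X -> h(m,k) }, so B -> times(times(k,h(m,k)),h(m,k)).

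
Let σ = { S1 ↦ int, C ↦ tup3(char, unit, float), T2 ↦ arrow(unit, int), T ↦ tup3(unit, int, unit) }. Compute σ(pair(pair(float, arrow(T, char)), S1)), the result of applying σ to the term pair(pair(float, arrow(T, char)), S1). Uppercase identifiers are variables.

pair(pair(float, arrow(tup3(unit, int, unit), char)), int)

Replace each occurrence of S1 with int.
Replace each occurrence of T with tup3(unit, int, unit).
Result: pair(pair(float, arrow(tup3(unit, int, unit), char)), int).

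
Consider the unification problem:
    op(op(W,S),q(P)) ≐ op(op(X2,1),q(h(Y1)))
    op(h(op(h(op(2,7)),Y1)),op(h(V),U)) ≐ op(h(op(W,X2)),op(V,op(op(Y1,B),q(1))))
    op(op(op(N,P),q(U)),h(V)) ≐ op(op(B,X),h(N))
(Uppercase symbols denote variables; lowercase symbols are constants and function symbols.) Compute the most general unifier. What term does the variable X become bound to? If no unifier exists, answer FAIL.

FAIL

Decompose op/2: op(W,S) ≐ op(X2,1),  q(P) ≐ q(h(Y1)).
Decompose op/2: W ≐ X2,  S ≐ 1.
Bind W := X2; substituting into the one remaining equation that mentions W gives: op(h(op(h(op(2,7)),Y1)),op(h(V),U)) ≐ op(h(op(X2,X2)),op(V,op(op(Y1,B),q(1)))).
Bind S := 1; no other remaining equation mentions S.
Decompose q/1: P ≐ h(Y1).
Bind P := h(Y1); substituting into the one remaining equation that mentions P gives: op(op(op(N,h(Y1)),q(U)),h(V)) ≐ op(op(B,X),h(N)).
Decompose op/2: h(op(h(op(2,7)),Y1)) ≐ h(op(X2,X2)),  op(h(V),U) ≐ op(V,op(op(Y1,B),q(1))).
Decompose h/1: op(h(op(2,7)),Y1) ≐ op(X2,X2).
Decompose op/2: h(op(2,7)) ≐ X2,  Y1 ≐ X2.
Bind X2 := h(op(2,7)); substituting into the one remaining equation that mentions X2 gives: Y1 ≐ h(op(2,7)). Substituting into the earlier binding gives W := h(op(2,7)).
Bind Y1 := h(op(2,7)); substituting into the remaining equations gives: op(h(V),U) ≐ op(V,op(op(h(op(2,7)),B),q(1))),  op(op(op(N,h(h(op(2,7)))),q(U)),h(V)) ≐ op(op(B,X),h(N)). Substituting into the earlier binding gives P := h(h(op(2,7))).
Decompose op/2: h(V) ≐ V,  U ≐ op(op(h(op(2,7)),B),q(1)).
Occurs check fails: V occurs in h(V); the equation V ≐ h(V) has no finite solution.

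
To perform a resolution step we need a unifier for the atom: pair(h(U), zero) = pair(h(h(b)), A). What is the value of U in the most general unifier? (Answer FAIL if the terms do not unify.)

Decompose pair/2: h(U) = h(h(b)),  zero = A.
Decompose h/1: U = h(b).
Bind U := h(b); no other remaining equation mentions U.
Bind A := zero.
MGU = { U := h(b), A := zero }, so U := h(b).

h(b)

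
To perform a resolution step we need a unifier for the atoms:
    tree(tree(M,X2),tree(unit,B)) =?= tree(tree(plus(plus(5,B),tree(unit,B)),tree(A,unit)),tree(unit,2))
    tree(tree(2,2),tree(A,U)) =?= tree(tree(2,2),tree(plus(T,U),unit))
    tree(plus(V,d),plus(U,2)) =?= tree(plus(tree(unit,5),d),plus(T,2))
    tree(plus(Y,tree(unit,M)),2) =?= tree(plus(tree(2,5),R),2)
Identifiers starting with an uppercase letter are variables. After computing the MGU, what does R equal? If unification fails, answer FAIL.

tree(unit,plus(plus(5,2),tree(unit,2)))

Decompose tree/2: tree(M,X2) =?= tree(plus(plus(5,B),tree(unit,B)),tree(A,unit)),  tree(unit,B) =?= tree(unit,2).
Decompose tree/2: M =?= plus(plus(5,B),tree(unit,B)),  X2 =?= tree(A,unit).
Bind M := plus(plus(5,B),tree(unit,B)); substituting into the one remaining equation that mentions M gives: tree(plus(Y,tree(unit,plus(plus(5,B),tree(unit,B)))),2) =?= tree(plus(tree(2,5),R),2).
Bind X2 := tree(A,unit); no other remaining equation mentions X2.
Decompose tree/2: unit =?= unit,  B =?= 2.
Delete trivial equation unit =?= unit.
Bind B := 2; substituting into the one remaining equation that mentions B gives: tree(plus(Y,tree(unit,plus(plus(5,2),tree(unit,2)))),2) =?= tree(plus(tree(2,5),R),2). Substituting into the earlier binding gives M := plus(plus(5,2),tree(unit,2)).
Decompose tree/2: tree(2,2) =?= tree(2,2),  tree(A,U) =?= tree(plus(T,U),unit).
Delete trivial equation tree(2,2) =?= tree(2,2).
Decompose tree/2: A =?= plus(T,U),  U =?= unit.
Bind A := plus(T,U); no other remaining equation mentions A. Substituting into the earlier binding gives X2 := tree(plus(T,U),unit).
Bind U := unit; substituting into the one remaining equation that mentions U gives: tree(plus(V,d),plus(unit,2)) =?= tree(plus(tree(unit,5),d),plus(T,2)). Substituting into the earlier bindings gives X2 := tree(plus(T,unit),unit), A := plus(T,unit).
Decompose tree/2: plus(V,d) =?= plus(tree(unit,5),d),  plus(unit,2) =?= plus(T,2).
Decompose plus/2: V =?= tree(unit,5),  d =?= d.
Bind V := tree(unit,5); no other remaining equation mentions V.
Delete trivial equation d =?= d.
Decompose plus/2: unit =?= T,  2 =?= 2.
Bind T := unit; no other remaining equation mentions T. Substituting into the earlier bindings gives X2 := tree(plus(unit,unit),unit), A := plus(unit,unit).
Delete trivial equation 2 =?= 2.
Decompose tree/2: plus(Y,tree(unit,plus(plus(5,2),tree(unit,2)))) =?= plus(tree(2,5),R),  2 =?= 2.
Decompose plus/2: Y =?= tree(2,5),  tree(unit,plus(plus(5,2),tree(unit,2))) =?= R.
Bind Y := tree(2,5); no other remaining equation mentions Y.
Bind R := tree(unit,plus(plus(5,2),tree(unit,2))); no other remaining equation mentions R.
Delete trivial equation 2 =?= 2.
MGU = { M ↦ plus(plus(5,2),tree(unit,2)), X2 ↦ tree(plus(unit,unit),unit), B ↦ 2, A ↦ plus(unit,unit), U ↦ unit, V ↦ tree(unit,5), T ↦ unit, Y ↦ tree(2,5), R ↦ tree(unit,plus(plus(5,2),tree(unit,2))) }, so R ↦ tree(unit,plus(plus(5,2),tree(unit,2))).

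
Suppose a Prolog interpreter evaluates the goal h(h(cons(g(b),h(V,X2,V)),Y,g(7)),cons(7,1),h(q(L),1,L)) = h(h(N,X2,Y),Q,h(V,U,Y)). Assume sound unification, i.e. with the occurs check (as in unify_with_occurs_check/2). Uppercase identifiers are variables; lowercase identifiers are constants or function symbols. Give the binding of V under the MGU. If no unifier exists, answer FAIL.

Decompose h/3: h(cons(g(b),h(V,X2,V)),Y,g(7)) = h(N,X2,Y),  cons(7,1) = Q,  h(q(L),1,L) = h(V,U,Y).
Decompose h/3: cons(g(b),h(V,X2,V)) = N,  Y = X2,  g(7) = Y.
Bind N := cons(g(b),h(V,X2,V)); no other remaining equation mentions N.
Bind Y := X2; substituting into the 2 remaining equations that mention Y gives: g(7) = X2,  h(q(L),1,L) = h(V,U,X2).
Bind X2 := g(7); substituting into the one remaining equation that mentions X2 gives: h(q(L),1,L) = h(V,U,g(7)). Substituting into the earlier bindings gives N := cons(g(b),h(V,g(7),V)), Y := g(7).
Bind Q := cons(7,1); no other remaining equation mentions Q.
Decompose h/3: q(L) = V,  1 = U,  L = g(7).
Bind V := q(L); no other remaining equation mentions V. Substituting into the earlier binding gives N := cons(g(b),h(q(L),g(7),q(L))).
Bind U := 1; no other remaining equation mentions U.
Bind L := g(7). Substituting into the earlier bindings gives N := cons(g(b),h(q(g(7)),g(7),q(g(7)))), V := q(g(7)).
MGU = { N = cons(g(b),h(q(g(7)),g(7),q(g(7)))), Y = g(7), X2 = g(7), Q = cons(7,1), V = q(g(7)), U = 1, L = g(7) }, so V = q(g(7)).

q(g(7))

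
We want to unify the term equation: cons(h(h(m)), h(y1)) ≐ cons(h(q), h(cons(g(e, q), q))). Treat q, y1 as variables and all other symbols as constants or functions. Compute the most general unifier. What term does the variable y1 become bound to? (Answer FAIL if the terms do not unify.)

cons(g(e, h(m)), h(m))

Decompose cons/2: h(h(m)) ≐ h(q),  h(y1) ≐ h(cons(g(e, q), q)).
Decompose h/1: h(m) ≐ q.
Bind q := h(m); substituting into the remaining equation gives: h(y1) ≐ h(cons(g(e, h(m)), h(m))).
Decompose h/1: y1 ≐ cons(g(e, h(m)), h(m)).
Bind y1 := cons(g(e, h(m)), h(m)).
MGU = { q -> h(m), y1 -> cons(g(e, h(m)), h(m)) }, so y1 -> cons(g(e, h(m)), h(m)).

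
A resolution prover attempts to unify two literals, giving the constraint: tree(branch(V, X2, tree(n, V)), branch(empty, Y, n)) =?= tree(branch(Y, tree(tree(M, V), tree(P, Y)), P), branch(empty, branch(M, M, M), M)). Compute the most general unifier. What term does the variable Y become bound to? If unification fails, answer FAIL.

branch(n, n, n)

Decompose tree/2: branch(V, X2, tree(n, V)) =?= branch(Y, tree(tree(M, V), tree(P, Y)), P),  branch(empty, Y, n) =?= branch(empty, branch(M, M, M), M).
Decompose branch/3: V =?= Y,  X2 =?= tree(tree(M, V), tree(P, Y)),  tree(n, V) =?= P.
Bind V := Y; substituting into the 2 remaining equations that mention V gives: X2 =?= tree(tree(M, Y), tree(P, Y)),  tree(n, Y) =?= P.
Bind X2 := tree(tree(M, Y), tree(P, Y)); no other remaining equation mentions X2.
Bind P := tree(n, Y); no other remaining equation mentions P. Substituting into the earlier binding gives X2 := tree(tree(M, Y), tree(tree(n, Y), Y)).
Decompose branch/3: empty =?= empty,  Y =?= branch(M, M, M),  n =?= M.
Delete trivial equation empty =?= empty.
Bind Y := branch(M, M, M); no other remaining equation mentions Y. Substituting into the earlier bindings gives V := branch(M, M, M), X2 := tree(tree(M, branch(M, M, M)), tree(tree(n, branch(M, M, M)), branch(M, M, M))), P := tree(n, branch(M, M, M)).
Bind M := n. Substituting into the earlier bindings gives V := branch(n, n, n), X2 := tree(tree(n, branch(n, n, n)), tree(tree(n, branch(n, n, n)), branch(n, n, n))), P := tree(n, branch(n, n, n)), Y := branch(n, n, n).
MGU = { V -> branch(n, n, n), X2 -> tree(tree(n, branch(n, n, n)), tree(tree(n, branch(n, n, n)), branch(n, n, n))), P -> tree(n, branch(n, n, n)), Y -> branch(n, n, n), M -> n }, so Y -> branch(n, n, n).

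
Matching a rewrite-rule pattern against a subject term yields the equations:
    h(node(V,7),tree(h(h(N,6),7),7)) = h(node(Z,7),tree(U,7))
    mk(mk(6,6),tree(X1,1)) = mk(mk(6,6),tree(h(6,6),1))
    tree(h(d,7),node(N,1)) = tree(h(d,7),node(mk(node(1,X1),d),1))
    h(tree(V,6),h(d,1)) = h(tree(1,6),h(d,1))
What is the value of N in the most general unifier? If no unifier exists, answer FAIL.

mk(node(1,h(6,6)),d)

Decompose h/2: node(V,7) = node(Z,7),  tree(h(h(N,6),7),7) = tree(U,7).
Decompose node/2: V = Z,  7 = 7.
Bind V := Z; substituting into the one remaining equation that mentions V gives: h(tree(Z,6),h(d,1)) = h(tree(1,6),h(d,1)).
Delete trivial equation 7 = 7.
Decompose tree/2: h(h(N,6),7) = U,  7 = 7.
Bind U := h(h(N,6),7); no other remaining equation mentions U.
Delete trivial equation 7 = 7.
Decompose mk/2: mk(6,6) = mk(6,6),  tree(X1,1) = tree(h(6,6),1).
Delete trivial equation mk(6,6) = mk(6,6).
Decompose tree/2: X1 = h(6,6),  1 = 1.
Bind X1 := h(6,6); substituting into the one remaining equation that mentions X1 gives: tree(h(d,7),node(N,1)) = tree(h(d,7),node(mk(node(1,h(6,6)),d),1)).
Delete trivial equation 1 = 1.
Decompose tree/2: h(d,7) = h(d,7),  node(N,1) = node(mk(node(1,h(6,6)),d),1).
Delete trivial equation h(d,7) = h(d,7).
Decompose node/2: N = mk(node(1,h(6,6)),d),  1 = 1.
Bind N := mk(node(1,h(6,6)),d); no other remaining equation mentions N. Substituting into the earlier binding gives U := h(h(mk(node(1,h(6,6)),d),6),7).
Delete trivial equation 1 = 1.
Decompose h/2: tree(Z,6) = tree(1,6),  h(d,1) = h(d,1).
Decompose tree/2: Z = 1,  6 = 6.
Bind Z := 1; no other remaining equation mentions Z. Substituting into the earlier binding gives V := 1.
Delete trivial equation 6 = 6.
Delete trivial equation h(d,1) = h(d,1).
MGU = { V := 1, U := h(h(mk(node(1,h(6,6)),d),6),7), X1 := h(6,6), N := mk(node(1,h(6,6)),d), Z := 1 }, so N := mk(node(1,h(6,6)),d).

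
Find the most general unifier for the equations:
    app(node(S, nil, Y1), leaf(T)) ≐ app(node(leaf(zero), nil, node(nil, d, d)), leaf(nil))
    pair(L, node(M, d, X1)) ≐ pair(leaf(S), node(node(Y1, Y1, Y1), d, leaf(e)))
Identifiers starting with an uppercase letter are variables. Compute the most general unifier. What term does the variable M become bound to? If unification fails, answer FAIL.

node(node(nil, d, d), node(nil, d, d), node(nil, d, d))

Decompose app/2: node(S, nil, Y1) ≐ node(leaf(zero), nil, node(nil, d, d)),  leaf(T) ≐ leaf(nil).
Decompose node/3: S ≐ leaf(zero),  nil ≐ nil,  Y1 ≐ node(nil, d, d).
Bind S := leaf(zero); substituting into the one remaining equation that mentions S gives: pair(L, node(M, d, X1)) ≐ pair(leaf(leaf(zero)), node(node(Y1, Y1, Y1), d, leaf(e))).
Delete trivial equation nil ≐ nil.
Bind Y1 := node(nil, d, d); substituting into the one remaining equation that mentions Y1 gives: pair(L, node(M, d, X1)) ≐ pair(leaf(leaf(zero)), node(node(node(nil, d, d), node(nil, d, d), node(nil, d, d)), d, leaf(e))).
Decompose leaf/1: T ≐ nil.
Bind T := nil; no other remaining equation mentions T.
Decompose pair/2: L ≐ leaf(leaf(zero)),  node(M, d, X1) ≐ node(node(node(nil, d, d), node(nil, d, d), node(nil, d, d)), d, leaf(e)).
Bind L := leaf(leaf(zero)); no other remaining equation mentions L.
Decompose node/3: M ≐ node(node(nil, d, d), node(nil, d, d), node(nil, d, d)),  d ≐ d,  X1 ≐ leaf(e).
Bind M := node(node(nil, d, d), node(nil, d, d), node(nil, d, d)); no other remaining equation mentions M.
Delete trivial equation d ≐ d.
Bind X1 := leaf(e).
MGU = { S -> leaf(zero), Y1 -> node(nil, d, d), T -> nil, L -> leaf(leaf(zero)), M -> node(node(nil, d, d), node(nil, d, d), node(nil, d, d)), X1 -> leaf(e) }, so M -> node(node(nil, d, d), node(nil, d, d), node(nil, d, d)).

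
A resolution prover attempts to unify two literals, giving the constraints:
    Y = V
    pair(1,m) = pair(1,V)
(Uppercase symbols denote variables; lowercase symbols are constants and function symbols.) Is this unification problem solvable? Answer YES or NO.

Bind Y := V; no other remaining equation mentions Y.
Decompose pair/2: 1 = 1,  m = V.
Delete trivial equation 1 = 1.
Bind V := m. Substituting into the earlier binding gives Y := m.
No equations remain and no clash or occurs-check failure arose, so a unifier exists.

YES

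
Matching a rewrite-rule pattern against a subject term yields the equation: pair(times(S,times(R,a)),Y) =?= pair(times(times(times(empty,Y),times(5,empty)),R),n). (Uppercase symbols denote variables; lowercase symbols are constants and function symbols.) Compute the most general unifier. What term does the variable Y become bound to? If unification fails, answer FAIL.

FAIL

Decompose pair/2: times(S,times(R,a)) =?= times(times(times(empty,Y),times(5,empty)),R),  Y =?= n.
Decompose times/2: S =?= times(times(empty,Y),times(5,empty)),  times(R,a) =?= R.
Bind S := times(times(empty,Y),times(5,empty)); no other remaining equation mentions S.
Occurs check fails: R occurs in times(R,a); the equation R =?= times(R,a) has no finite solution.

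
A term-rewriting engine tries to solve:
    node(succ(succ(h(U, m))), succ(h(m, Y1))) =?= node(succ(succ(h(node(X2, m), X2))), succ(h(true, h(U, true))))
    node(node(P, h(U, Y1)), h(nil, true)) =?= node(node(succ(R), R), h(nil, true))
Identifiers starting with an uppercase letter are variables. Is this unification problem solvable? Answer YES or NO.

Decompose node/2: succ(succ(h(U, m))) =?= succ(succ(h(node(X2, m), X2))),  succ(h(m, Y1)) =?= succ(h(true, h(U, true))).
Decompose succ/1: succ(h(U, m)) =?= succ(h(node(X2, m), X2)).
Decompose succ/1: h(U, m) =?= h(node(X2, m), X2).
Decompose h/2: U =?= node(X2, m),  m =?= X2.
Bind U := node(X2, m); substituting into the 2 remaining equations that mention U gives: succ(h(m, Y1)) =?= succ(h(true, h(node(X2, m), true))),  node(node(P, h(node(X2, m), Y1)), h(nil, true)) =?= node(node(succ(R), R), h(nil, true)).
Bind X2 := m; substituting into the remaining equations gives: succ(h(m, Y1)) =?= succ(h(true, h(node(m, m), true))),  node(node(P, h(node(m, m), Y1)), h(nil, true)) =?= node(node(succ(R), R), h(nil, true)). Substituting into the earlier binding gives U := node(m, m).
Decompose succ/1: h(m, Y1) =?= h(true, h(node(m, m), true)).
Decompose h/2: m =?= true,  Y1 =?= h(node(m, m), true).
Clash: constants m and true differ; no unifier exists.

NO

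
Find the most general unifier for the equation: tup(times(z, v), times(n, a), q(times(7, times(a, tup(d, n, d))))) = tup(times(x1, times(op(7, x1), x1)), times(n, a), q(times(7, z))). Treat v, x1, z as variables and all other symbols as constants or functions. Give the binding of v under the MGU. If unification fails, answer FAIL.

times(op(7, times(a, tup(d, n, d))), times(a, tup(d, n, d)))

Decompose tup/3: times(z, v) = times(x1, times(op(7, x1), x1)),  times(n, a) = times(n, a),  q(times(7, times(a, tup(d, n, d)))) = q(times(7, z)).
Decompose times/2: z = x1,  v = times(op(7, x1), x1).
Bind z := x1; substituting into the one remaining equation that mentions z gives: q(times(7, times(a, tup(d, n, d)))) = q(times(7, x1)).
Bind v := times(op(7, x1), x1); no other remaining equation mentions v.
Delete trivial equation times(n, a) = times(n, a).
Decompose q/1: times(7, times(a, tup(d, n, d))) = times(7, x1).
Decompose times/2: 7 = 7,  times(a, tup(d, n, d)) = x1.
Delete trivial equation 7 = 7.
Bind x1 := times(a, tup(d, n, d)). Substituting into the earlier bindings gives z := times(a, tup(d, n, d)), v := times(op(7, times(a, tup(d, n, d))), times(a, tup(d, n, d))).
MGU = { z := times(a, tup(d, n, d)), v := times(op(7, times(a, tup(d, n, d))), times(a, tup(d, n, d))), x1 := times(a, tup(d, n, d)) }, so v := times(op(7, times(a, tup(d, n, d))), times(a, tup(d, n, d))).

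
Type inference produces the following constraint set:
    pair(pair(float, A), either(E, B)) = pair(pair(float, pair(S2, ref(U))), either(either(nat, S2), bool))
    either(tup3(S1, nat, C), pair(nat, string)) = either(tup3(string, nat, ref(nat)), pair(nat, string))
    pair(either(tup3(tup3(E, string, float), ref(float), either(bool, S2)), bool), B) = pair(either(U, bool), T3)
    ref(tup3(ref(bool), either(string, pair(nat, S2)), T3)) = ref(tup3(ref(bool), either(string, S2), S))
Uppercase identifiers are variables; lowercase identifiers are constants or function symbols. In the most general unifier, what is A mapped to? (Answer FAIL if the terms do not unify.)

FAIL

Decompose pair/2: pair(float, A) = pair(float, pair(S2, ref(U))),  either(E, B) = either(either(nat, S2), bool).
Decompose pair/2: float = float,  A = pair(S2, ref(U)).
Delete trivial equation float = float.
Bind A := pair(S2, ref(U)); no other remaining equation mentions A.
Decompose either/2: E = either(nat, S2),  B = bool.
Bind E := either(nat, S2); substituting into the one remaining equation that mentions E gives: pair(either(tup3(tup3(either(nat, S2), string, float), ref(float), either(bool, S2)), bool), B) = pair(either(U, bool), T3).
Bind B := bool; substituting into the one remaining equation that mentions B gives: pair(either(tup3(tup3(either(nat, S2), string, float), ref(float), either(bool, S2)), bool), bool) = pair(either(U, bool), T3).
Decompose either/2: tup3(S1, nat, C) = tup3(string, nat, ref(nat)),  pair(nat, string) = pair(nat, string).
Decompose tup3/3: S1 = string,  nat = nat,  C = ref(nat).
Bind S1 := string; no other remaining equation mentions S1.
Delete trivial equation nat = nat.
Bind C := ref(nat); no other remaining equation mentions C.
Delete trivial equation pair(nat, string) = pair(nat, string).
Decompose pair/2: either(tup3(tup3(either(nat, S2), string, float), ref(float), either(bool, S2)), bool) = either(U, bool),  bool = T3.
Decompose either/2: tup3(tup3(either(nat, S2), string, float), ref(float), either(bool, S2)) = U,  bool = bool.
Bind U := tup3(tup3(either(nat, S2), string, float), ref(float), either(bool, S2)); no other remaining equation mentions U. Substituting into the earlier binding gives A := pair(S2, ref(tup3(tup3(either(nat, S2), string, float), ref(float), either(bool, S2)))).
Delete trivial equation bool = bool.
Bind T3 := bool; substituting into the remaining equation gives: ref(tup3(ref(bool), either(string, pair(nat, S2)), bool)) = ref(tup3(ref(bool), either(string, S2), S)).
Decompose ref/1: tup3(ref(bool), either(string, pair(nat, S2)), bool) = tup3(ref(bool), either(string, S2), S).
Decompose tup3/3: ref(bool) = ref(bool),  either(string, pair(nat, S2)) = either(string, S2),  bool = S.
Delete trivial equation ref(bool) = ref(bool).
Decompose either/2: string = string,  pair(nat, S2) = S2.
Delete trivial equation string = string.
Occurs check fails: S2 occurs in pair(nat, S2); the equation S2 = pair(nat, S2) has no finite solution.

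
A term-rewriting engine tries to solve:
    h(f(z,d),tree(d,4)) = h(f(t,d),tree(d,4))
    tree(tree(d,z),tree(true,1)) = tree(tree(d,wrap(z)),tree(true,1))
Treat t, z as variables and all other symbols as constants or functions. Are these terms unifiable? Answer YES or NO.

Decompose h/2: f(z,d) = f(t,d),  tree(d,4) = tree(d,4).
Decompose f/2: z = t,  d = d.
Bind z := t; substituting into the one remaining equation that mentions z gives: tree(tree(d,t),tree(true,1)) = tree(tree(d,wrap(t)),tree(true,1)).
Delete trivial equation d = d.
Delete trivial equation tree(d,4) = tree(d,4).
Decompose tree/2: tree(d,t) = tree(d,wrap(t)),  tree(true,1) = tree(true,1).
Decompose tree/2: d = d,  t = wrap(t).
Delete trivial equation d = d.
Occurs check fails: t occurs in wrap(t); the equation t = wrap(t) has no finite solution.

NO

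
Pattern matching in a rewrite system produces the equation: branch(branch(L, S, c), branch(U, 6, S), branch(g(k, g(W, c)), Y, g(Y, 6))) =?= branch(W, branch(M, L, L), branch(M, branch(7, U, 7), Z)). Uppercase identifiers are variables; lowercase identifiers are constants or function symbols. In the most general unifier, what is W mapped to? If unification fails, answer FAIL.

branch(6, 6, c)

Decompose branch/3: branch(L, S, c) =?= W,  branch(U, 6, S) =?= branch(M, L, L),  branch(g(k, g(W, c)), Y, g(Y, 6)) =?= branch(M, branch(7, U, 7), Z).
Bind W := branch(L, S, c); substituting into the one remaining equation that mentions W gives: branch(g(k, g(branch(L, S, c), c)), Y, g(Y, 6)) =?= branch(M, branch(7, U, 7), Z).
Decompose branch/3: U =?= M,  6 =?= L,  S =?= L.
Bind U := M; substituting into the one remaining equation that mentions U gives: branch(g(k, g(branch(L, S, c), c)), Y, g(Y, 6)) =?= branch(M, branch(7, M, 7), Z).
Bind L := 6; substituting into the remaining equations gives: S =?= 6,  branch(g(k, g(branch(6, S, c), c)), Y, g(Y, 6)) =?= branch(M, branch(7, M, 7), Z). Substituting into the earlier binding gives W := branch(6, S, c).
Bind S := 6; substituting into the remaining equation gives: branch(g(k, g(branch(6, 6, c), c)), Y, g(Y, 6)) =?= branch(M, branch(7, M, 7), Z). Substituting into the earlier binding gives W := branch(6, 6, c).
Decompose branch/3: g(k, g(branch(6, 6, c), c)) =?= M,  Y =?= branch(7, M, 7),  g(Y, 6) =?= Z.
Bind M := g(k, g(branch(6, 6, c), c)); substituting into the one remaining equation that mentions M gives: Y =?= branch(7, g(k, g(branch(6, 6, c), c)), 7). Substituting into the earlier binding gives U := g(k, g(branch(6, 6, c), c)).
Bind Y := branch(7, g(k, g(branch(6, 6, c), c)), 7); substituting into the remaining equation gives: g(branch(7, g(k, g(branch(6, 6, c), c)), 7), 6) =?= Z.
Bind Z := g(branch(7, g(k, g(branch(6, 6, c), c)), 7), 6).
MGU = { W ↦ branch(6, 6, c), U ↦ g(k, g(branch(6, 6, c), c)), L ↦ 6, S ↦ 6, M ↦ g(k, g(branch(6, 6, c), c)), Y ↦ branch(7, g(k, g(branch(6, 6, c), c)), 7), Z ↦ g(branch(7, g(k, g(branch(6, 6, c), c)), 7), 6) }, so W ↦ branch(6, 6, c).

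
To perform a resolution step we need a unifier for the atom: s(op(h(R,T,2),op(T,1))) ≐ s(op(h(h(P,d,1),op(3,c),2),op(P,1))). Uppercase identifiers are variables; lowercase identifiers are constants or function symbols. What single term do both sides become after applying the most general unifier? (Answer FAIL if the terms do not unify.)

s(op(h(h(op(3,c),d,1),op(3,c),2),op(op(3,c),1)))

Decompose s/1: op(h(R,T,2),op(T,1)) ≐ op(h(h(P,d,1),op(3,c),2),op(P,1)).
Decompose op/2: h(R,T,2) ≐ h(h(P,d,1),op(3,c),2),  op(T,1) ≐ op(P,1).
Decompose h/3: R ≐ h(P,d,1),  T ≐ op(3,c),  2 ≐ 2.
Bind R := h(P,d,1); no other remaining equation mentions R.
Bind T := op(3,c); substituting into the one remaining equation that mentions T gives: op(op(3,c),1) ≐ op(P,1).
Delete trivial equation 2 ≐ 2.
Decompose op/2: op(3,c) ≐ P,  1 ≐ 1.
Bind P := op(3,c); no other remaining equation mentions P. Substituting into the earlier binding gives R := h(op(3,c),d,1).
Delete trivial equation 1 ≐ 1.
Applying the MGU to either side gives s(op(h(h(op(3,c),d,1),op(3,c),2),op(op(3,c),1))).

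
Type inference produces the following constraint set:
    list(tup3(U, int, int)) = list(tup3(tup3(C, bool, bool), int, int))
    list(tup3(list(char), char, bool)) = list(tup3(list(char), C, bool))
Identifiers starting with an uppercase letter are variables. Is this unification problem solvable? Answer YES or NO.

Decompose list/1: tup3(U, int, int) = tup3(tup3(C, bool, bool), int, int).
Decompose tup3/3: U = tup3(C, bool, bool),  int = int,  int = int.
Bind U := tup3(C, bool, bool); no other remaining equation mentions U.
Delete trivial equation int = int.
Delete trivial equation int = int.
Decompose list/1: tup3(list(char), char, bool) = tup3(list(char), C, bool).
Decompose tup3/3: list(char) = list(char),  char = C,  bool = bool.
Delete trivial equation list(char) = list(char).
Bind C := char; no other remaining equation mentions C. Substituting into the earlier binding gives U := tup3(char, bool, bool).
Delete trivial equation bool = bool.
No equations remain and no clash or occurs-check failure arose, so a unifier exists.

YES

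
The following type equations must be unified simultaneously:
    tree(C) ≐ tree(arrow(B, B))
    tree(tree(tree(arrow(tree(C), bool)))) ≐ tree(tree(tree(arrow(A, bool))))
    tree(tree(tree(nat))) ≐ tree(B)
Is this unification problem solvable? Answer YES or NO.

YES

Decompose tree/1: C ≐ arrow(B, B).
Bind C := arrow(B, B); substituting into the one remaining equation that mentions C gives: tree(tree(tree(arrow(tree(arrow(B, B)), bool)))) ≐ tree(tree(tree(arrow(A, bool)))).
Decompose tree/1: tree(tree(arrow(tree(arrow(B, B)), bool))) ≐ tree(tree(arrow(A, bool))).
Decompose tree/1: tree(arrow(tree(arrow(B, B)), bool)) ≐ tree(arrow(A, bool)).
Decompose tree/1: arrow(tree(arrow(B, B)), bool) ≐ arrow(A, bool).
Decompose arrow/2: tree(arrow(B, B)) ≐ A,  bool ≐ bool.
Bind A := tree(arrow(B, B)); no other remaining equation mentions A.
Delete trivial equation bool ≐ bool.
Decompose tree/1: tree(tree(nat)) ≐ B.
Bind B := tree(tree(nat)). Substituting into the earlier bindings gives C := arrow(tree(tree(nat)), tree(tree(nat))), A := tree(arrow(tree(tree(nat)), tree(tree(nat)))).
No equations remain and no clash or occurs-check failure arose, so a unifier exists.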